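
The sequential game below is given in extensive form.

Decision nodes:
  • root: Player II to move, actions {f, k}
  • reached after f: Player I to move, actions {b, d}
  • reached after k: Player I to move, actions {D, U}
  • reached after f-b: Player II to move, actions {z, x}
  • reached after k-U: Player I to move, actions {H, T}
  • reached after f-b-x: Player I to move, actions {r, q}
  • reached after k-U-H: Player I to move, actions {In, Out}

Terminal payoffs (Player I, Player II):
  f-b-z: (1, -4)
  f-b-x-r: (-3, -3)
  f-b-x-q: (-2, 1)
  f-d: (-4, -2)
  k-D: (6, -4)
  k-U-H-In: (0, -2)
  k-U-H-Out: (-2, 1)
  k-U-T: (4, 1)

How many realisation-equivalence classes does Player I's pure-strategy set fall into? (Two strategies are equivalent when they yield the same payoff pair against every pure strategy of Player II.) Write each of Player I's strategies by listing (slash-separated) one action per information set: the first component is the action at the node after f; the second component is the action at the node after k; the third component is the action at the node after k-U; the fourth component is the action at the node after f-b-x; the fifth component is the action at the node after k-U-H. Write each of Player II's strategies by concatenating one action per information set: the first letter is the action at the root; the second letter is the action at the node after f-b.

Player I has 32 pure strategies: b/D/H/r/In, b/D/H/r/Out, b/D/H/q/In, b/D/H/q/Out, b/D/T/r/In, b/D/T/r/Out, b/D/T/q/In, b/D/T/q/Out, b/U/H/r/In, b/U/H/r/Out, b/U/H/q/In, b/U/H/q/Out, b/U/T/r/In, b/U/T/r/Out, b/U/T/q/In, b/U/T/q/Out, d/D/H/r/In, d/D/H/r/Out, d/D/H/q/In, d/D/H/q/Out, d/D/T/r/In, d/D/T/r/Out, d/D/T/q/In, d/D/T/q/Out, d/U/H/r/In, d/U/H/r/Out, d/U/H/q/In, d/U/H/q/Out, d/U/T/r/In, d/U/T/r/Out, d/U/T/q/In, d/U/T/q/Out. Columns: fz, fx, kz, kx.
{b/D/H/r/In, b/D/H/r/Out, b/D/T/r/In, b/D/T/r/Out} → row (1,-4) (-3,-3) (6,-4) (6,-4)
{b/D/H/q/In, b/D/H/q/Out, b/D/T/q/In, b/D/T/q/Out} → row (1,-4) (-2,1) (6,-4) (6,-4)
{b/U/H/r/In} → row (1,-4) (-3,-3) (0,-2) (0,-2)
{b/U/H/r/Out} → row (1,-4) (-3,-3) (-2,1) (-2,1)
{b/U/H/q/In} → row (1,-4) (-2,1) (0,-2) (0,-2)
{b/U/H/q/Out} → row (1,-4) (-2,1) (-2,1) (-2,1)
{b/U/T/r/In, b/U/T/r/Out} → row (1,-4) (-3,-3) (4,1) (4,1)
{b/U/T/q/In, b/U/T/q/Out} → row (1,-4) (-2,1) (4,1) (4,1)
{d/D/H/r/In, d/D/H/r/Out, d/D/H/q/In, d/D/H/q/Out, d/D/T/r/In, d/D/T/r/Out, d/D/T/q/In, d/D/T/q/Out} → row (-4,-2) (-4,-2) (6,-4) (6,-4)
{d/U/H/r/In, d/U/H/q/In} → row (-4,-2) (-4,-2) (0,-2) (0,-2)
{d/U/H/r/Out, d/U/H/q/Out} → row (-4,-2) (-4,-2) (-2,1) (-2,1)
{d/U/T/r/In, d/U/T/r/Out, d/U/T/q/In, d/U/T/q/Out} → row (-4,-2) (-4,-2) (4,1) (4,1)
That's 12 distinct rows out of 32 strategies.

12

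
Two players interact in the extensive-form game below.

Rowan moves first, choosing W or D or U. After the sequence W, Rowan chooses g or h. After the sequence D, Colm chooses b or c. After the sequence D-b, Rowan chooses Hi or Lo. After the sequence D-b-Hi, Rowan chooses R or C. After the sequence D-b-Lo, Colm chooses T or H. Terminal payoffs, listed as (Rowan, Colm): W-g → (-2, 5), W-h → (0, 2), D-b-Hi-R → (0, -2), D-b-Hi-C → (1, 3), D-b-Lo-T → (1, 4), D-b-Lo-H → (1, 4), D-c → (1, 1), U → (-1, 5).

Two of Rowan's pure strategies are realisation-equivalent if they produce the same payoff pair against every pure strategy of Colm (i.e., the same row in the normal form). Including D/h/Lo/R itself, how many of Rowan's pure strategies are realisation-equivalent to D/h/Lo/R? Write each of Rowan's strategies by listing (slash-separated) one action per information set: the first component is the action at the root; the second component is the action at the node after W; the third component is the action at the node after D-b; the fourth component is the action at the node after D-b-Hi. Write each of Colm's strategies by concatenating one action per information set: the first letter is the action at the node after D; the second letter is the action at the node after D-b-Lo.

4

Row for D/h/Lo/R (columns bT, bH, cT, cH): (1,4) (1,4) (1,1) (1,1).
Under D/h/Lo/R, Rowan's choice at the node after W and at the node after D-b-Hi can never be reached regardless of what Colm does, so varying those choices leaves every outcome unchanged.
Holding the reachable choices fixed and varying the unreachable ones freely already gives 2 × 2 = 4 equivalent strategies.
No other strategy reproduces this row, so those 4 are the full class: D/g/Lo/R, D/g/Lo/C, D/h/Lo/R, D/h/Lo/C.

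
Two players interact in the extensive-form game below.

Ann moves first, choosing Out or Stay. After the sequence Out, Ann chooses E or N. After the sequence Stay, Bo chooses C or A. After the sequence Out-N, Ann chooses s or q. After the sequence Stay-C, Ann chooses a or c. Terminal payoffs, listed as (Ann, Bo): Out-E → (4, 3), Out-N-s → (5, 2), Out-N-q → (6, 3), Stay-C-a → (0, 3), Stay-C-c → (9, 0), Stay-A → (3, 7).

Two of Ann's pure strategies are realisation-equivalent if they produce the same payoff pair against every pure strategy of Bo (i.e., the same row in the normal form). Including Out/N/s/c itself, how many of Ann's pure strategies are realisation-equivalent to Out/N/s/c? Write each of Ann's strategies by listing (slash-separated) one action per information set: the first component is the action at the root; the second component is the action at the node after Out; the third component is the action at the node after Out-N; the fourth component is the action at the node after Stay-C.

Row for Out/N/s/c (columns C, A): (5,2) (5,2).
Under Out/N/s/c, Ann's choice at the node after Stay-C can never be reached regardless of what Bo does, so varying those choices leaves every outcome unchanged.
Holding the reachable choices fixed and varying the unreachable one freely already gives 2 equivalent strategies.
No other strategy reproduces this row, so those 2 are the full class: Out/N/s/a, Out/N/s/c.

2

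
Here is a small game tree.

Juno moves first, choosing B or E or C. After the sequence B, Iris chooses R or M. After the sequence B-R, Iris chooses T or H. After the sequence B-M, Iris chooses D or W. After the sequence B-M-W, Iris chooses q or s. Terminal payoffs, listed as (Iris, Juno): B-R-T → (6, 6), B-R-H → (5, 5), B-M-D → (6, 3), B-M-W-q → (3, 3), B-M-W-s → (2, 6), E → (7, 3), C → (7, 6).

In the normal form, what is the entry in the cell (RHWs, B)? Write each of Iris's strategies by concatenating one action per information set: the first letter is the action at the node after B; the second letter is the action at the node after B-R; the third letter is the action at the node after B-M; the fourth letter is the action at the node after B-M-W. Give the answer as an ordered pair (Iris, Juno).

Trace the play path from the root:
  Juno plays B
  Iris plays R at [B]
  Iris plays H at [B-R]
→ terminal payoff (5, 5).
(Iris's choice at the node after B-M is never reached on this path, so it doesn't affect the outcome.)

(5, 5)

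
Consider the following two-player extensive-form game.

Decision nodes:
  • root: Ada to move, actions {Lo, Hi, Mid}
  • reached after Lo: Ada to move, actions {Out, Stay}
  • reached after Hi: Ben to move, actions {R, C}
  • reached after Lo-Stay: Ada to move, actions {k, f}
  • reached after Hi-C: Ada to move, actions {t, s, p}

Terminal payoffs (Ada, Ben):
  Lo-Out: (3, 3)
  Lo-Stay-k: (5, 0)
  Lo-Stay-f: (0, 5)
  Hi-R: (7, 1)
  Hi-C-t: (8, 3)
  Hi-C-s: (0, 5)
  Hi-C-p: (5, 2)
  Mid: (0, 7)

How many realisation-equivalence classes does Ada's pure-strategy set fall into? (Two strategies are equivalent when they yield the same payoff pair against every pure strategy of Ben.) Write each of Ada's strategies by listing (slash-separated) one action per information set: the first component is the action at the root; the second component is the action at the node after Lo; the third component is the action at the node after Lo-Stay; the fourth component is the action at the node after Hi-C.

Ada has 36 pure strategies: Lo/Out/k/t, Lo/Out/k/s, Lo/Out/k/p, Lo/Out/f/t, Lo/Out/f/s, Lo/Out/f/p, Lo/Stay/k/t, Lo/Stay/k/s, Lo/Stay/k/p, Lo/Stay/f/t, Lo/Stay/f/s, Lo/Stay/f/p, Hi/Out/k/t, Hi/Out/k/s, Hi/Out/k/p, Hi/Out/f/t, Hi/Out/f/s, Hi/Out/f/p, Hi/Stay/k/t, Hi/Stay/k/s, Hi/Stay/k/p, Hi/Stay/f/t, Hi/Stay/f/s, Hi/Stay/f/p, Mid/Out/k/t, Mid/Out/k/s, Mid/Out/k/p, Mid/Out/f/t, Mid/Out/f/s, Mid/Out/f/p, Mid/Stay/k/t, Mid/Stay/k/s, Mid/Stay/k/p, Mid/Stay/f/t, Mid/Stay/f/s, Mid/Stay/f/p. Columns: R, C.
{Lo/Out/k/t, Lo/Out/k/s, Lo/Out/k/p, Lo/Out/f/t, Lo/Out/f/s, Lo/Out/f/p} → row (3,3) (3,3)
{Lo/Stay/k/t, Lo/Stay/k/s, Lo/Stay/k/p} → row (5,0) (5,0)
{Lo/Stay/f/t, Lo/Stay/f/s, Lo/Stay/f/p} → row (0,5) (0,5)
{Hi/Out/k/t, Hi/Out/f/t, Hi/Stay/k/t, Hi/Stay/f/t} → row (7,1) (8,3)
{Hi/Out/k/s, Hi/Out/f/s, Hi/Stay/k/s, Hi/Stay/f/s} → row (7,1) (0,5)
{Hi/Out/k/p, Hi/Out/f/p, Hi/Stay/k/p, Hi/Stay/f/p} → row (7,1) (5,2)
{Mid/Out/k/t, Mid/Out/k/s, Mid/Out/k/p, Mid/Out/f/t, Mid/Out/f/s, Mid/Out/f/p, Mid/Stay/k/t, Mid/Stay/k/s, Mid/Stay/k/p, Mid/Stay/f/t, Mid/Stay/f/s, Mid/Stay/f/p} → row (0,7) (0,7)
That's 7 distinct rows out of 36 strategies.

7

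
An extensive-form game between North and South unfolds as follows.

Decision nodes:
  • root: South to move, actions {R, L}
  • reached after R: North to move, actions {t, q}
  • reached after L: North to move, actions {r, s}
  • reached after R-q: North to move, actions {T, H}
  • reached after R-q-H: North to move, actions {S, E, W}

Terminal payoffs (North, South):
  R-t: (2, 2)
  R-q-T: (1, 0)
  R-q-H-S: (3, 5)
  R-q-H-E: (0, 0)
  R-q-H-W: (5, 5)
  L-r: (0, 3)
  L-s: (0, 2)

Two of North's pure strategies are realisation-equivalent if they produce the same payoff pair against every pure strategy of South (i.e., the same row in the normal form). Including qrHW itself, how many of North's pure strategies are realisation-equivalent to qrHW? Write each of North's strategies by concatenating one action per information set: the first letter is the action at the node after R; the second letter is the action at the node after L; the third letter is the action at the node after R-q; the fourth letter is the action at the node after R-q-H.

Row for qrHW (columns R, L): (5,5) (0,3).
Every one of North's information sets is on the play path for some reply by South when North follows qrHW.
Changing the action at any of them therefore changes at least one column, so only qrHW itself gives this row.

1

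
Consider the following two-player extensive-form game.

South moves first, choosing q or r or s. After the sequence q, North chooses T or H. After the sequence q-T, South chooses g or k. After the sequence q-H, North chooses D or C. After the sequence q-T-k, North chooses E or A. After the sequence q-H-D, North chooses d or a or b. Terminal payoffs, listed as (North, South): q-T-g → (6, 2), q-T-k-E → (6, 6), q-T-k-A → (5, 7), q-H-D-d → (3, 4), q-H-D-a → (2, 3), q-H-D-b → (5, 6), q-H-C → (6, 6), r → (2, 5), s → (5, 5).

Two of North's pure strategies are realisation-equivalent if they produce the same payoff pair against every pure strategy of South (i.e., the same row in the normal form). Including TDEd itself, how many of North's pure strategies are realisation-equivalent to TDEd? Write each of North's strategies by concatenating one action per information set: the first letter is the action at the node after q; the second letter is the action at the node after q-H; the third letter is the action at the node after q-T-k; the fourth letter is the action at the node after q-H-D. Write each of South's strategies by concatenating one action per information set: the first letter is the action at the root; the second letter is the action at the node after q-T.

6

Row for TDEd (columns qg, qk, rg, rk, sg, sk): (6,2) (6,6) (2,5) (2,5) (5,5) (5,5).
Under TDEd, North's choice at the node after q-H and at the node after q-H-D can never be reached regardless of what South does, so varying those choices leaves every outcome unchanged.
Holding the reachable choices fixed and varying the unreachable ones freely already gives 2 × 3 = 6 equivalent strategies.
No other strategy reproduces this row, so those 6 are the full class: TDEd, TDEa, TDEb, TCEd, TCEa, TCEb.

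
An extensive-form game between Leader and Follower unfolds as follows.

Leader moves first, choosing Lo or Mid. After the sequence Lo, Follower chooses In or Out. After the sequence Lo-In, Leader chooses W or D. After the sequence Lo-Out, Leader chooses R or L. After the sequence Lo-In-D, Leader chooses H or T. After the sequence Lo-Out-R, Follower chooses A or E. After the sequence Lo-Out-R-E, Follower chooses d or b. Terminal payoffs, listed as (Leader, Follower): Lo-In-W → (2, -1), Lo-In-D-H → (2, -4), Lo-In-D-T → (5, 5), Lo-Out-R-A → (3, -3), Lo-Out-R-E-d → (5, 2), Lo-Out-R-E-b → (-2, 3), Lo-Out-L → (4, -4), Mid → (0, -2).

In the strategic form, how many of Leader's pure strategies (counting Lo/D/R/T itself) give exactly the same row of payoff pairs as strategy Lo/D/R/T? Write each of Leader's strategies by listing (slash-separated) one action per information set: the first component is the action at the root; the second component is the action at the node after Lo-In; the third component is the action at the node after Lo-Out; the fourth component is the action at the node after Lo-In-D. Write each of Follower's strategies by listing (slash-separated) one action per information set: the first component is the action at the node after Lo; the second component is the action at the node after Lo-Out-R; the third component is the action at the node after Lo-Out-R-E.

Row for Lo/D/R/T (columns In/A/d, In/A/b, In/E/d, In/E/b, Out/A/d, Out/A/b, Out/E/d, Out/E/b): (5,5) (5,5) (5,5) (5,5) (3,-3) (3,-3) (5,2) (-2,3).
Every one of Leader's information sets is on the play path for some reply by Follower when Leader follows Lo/D/R/T.
Changing the action at any of them therefore changes at least one column, so only Lo/D/R/T itself gives this row.

1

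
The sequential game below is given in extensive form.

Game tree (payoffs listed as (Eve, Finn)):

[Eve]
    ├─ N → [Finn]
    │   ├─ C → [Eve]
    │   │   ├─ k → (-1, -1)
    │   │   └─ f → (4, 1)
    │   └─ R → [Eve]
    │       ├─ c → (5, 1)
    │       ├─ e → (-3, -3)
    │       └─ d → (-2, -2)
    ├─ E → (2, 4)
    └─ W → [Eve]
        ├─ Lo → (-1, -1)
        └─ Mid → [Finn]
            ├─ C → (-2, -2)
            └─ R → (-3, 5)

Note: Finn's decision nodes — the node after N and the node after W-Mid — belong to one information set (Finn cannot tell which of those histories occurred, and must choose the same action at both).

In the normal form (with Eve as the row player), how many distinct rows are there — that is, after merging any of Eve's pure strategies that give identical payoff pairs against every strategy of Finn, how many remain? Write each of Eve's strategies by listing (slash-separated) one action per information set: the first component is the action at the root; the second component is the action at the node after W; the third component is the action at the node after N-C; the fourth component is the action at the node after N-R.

9

Eve has 36 pure strategies: N/Lo/k/c, N/Lo/k/e, N/Lo/k/d, N/Lo/f/c, N/Lo/f/e, N/Lo/f/d, N/Mid/k/c, N/Mid/k/e, N/Mid/k/d, N/Mid/f/c, N/Mid/f/e, N/Mid/f/d, E/Lo/k/c, E/Lo/k/e, E/Lo/k/d, E/Lo/f/c, E/Lo/f/e, E/Lo/f/d, E/Mid/k/c, E/Mid/k/e, E/Mid/k/d, E/Mid/f/c, E/Mid/f/e, E/Mid/f/d, W/Lo/k/c, W/Lo/k/e, W/Lo/k/d, W/Lo/f/c, W/Lo/f/e, W/Lo/f/d, W/Mid/k/c, W/Mid/k/e, W/Mid/k/d, W/Mid/f/c, W/Mid/f/e, W/Mid/f/d. Columns: C, R.
{N/Lo/k/c, N/Mid/k/c} → row (-1,-1) (5,1)
{N/Lo/k/e, N/Mid/k/e} → row (-1,-1) (-3,-3)
{N/Lo/k/d, N/Mid/k/d} → row (-1,-1) (-2,-2)
{N/Lo/f/c, N/Mid/f/c} → row (4,1) (5,1)
{N/Lo/f/e, N/Mid/f/e} → row (4,1) (-3,-3)
{N/Lo/f/d, N/Mid/f/d} → row (4,1) (-2,-2)
{E/Lo/k/c, E/Lo/k/e, E/Lo/k/d, E/Lo/f/c, E/Lo/f/e, E/Lo/f/d, E/Mid/k/c, E/Mid/k/e, E/Mid/k/d, E/Mid/f/c, E/Mid/f/e, E/Mid/f/d} → row (2,4) (2,4)
{W/Lo/k/c, W/Lo/k/e, W/Lo/k/d, W/Lo/f/c, W/Lo/f/e, W/Lo/f/d} → row (-1,-1) (-1,-1)
{W/Mid/k/c, W/Mid/k/e, W/Mid/k/d, W/Mid/f/c, W/Mid/f/e, W/Mid/f/d} → row (-2,-2) (-3,5)
That's 9 distinct rows out of 36 strategies.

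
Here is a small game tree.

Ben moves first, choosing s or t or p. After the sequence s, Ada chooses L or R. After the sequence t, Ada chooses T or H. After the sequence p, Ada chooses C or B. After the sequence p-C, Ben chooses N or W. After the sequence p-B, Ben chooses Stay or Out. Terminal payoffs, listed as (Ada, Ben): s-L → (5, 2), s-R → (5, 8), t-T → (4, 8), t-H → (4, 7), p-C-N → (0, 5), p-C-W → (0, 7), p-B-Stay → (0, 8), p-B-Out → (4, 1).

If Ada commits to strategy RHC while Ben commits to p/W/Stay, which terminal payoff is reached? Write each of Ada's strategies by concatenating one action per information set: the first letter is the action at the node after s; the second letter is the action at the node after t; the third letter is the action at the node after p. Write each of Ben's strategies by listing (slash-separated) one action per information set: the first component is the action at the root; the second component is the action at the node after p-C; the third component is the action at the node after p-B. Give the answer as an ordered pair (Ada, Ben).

Trace the play path from the root:
  Ben plays p
  Ada plays C at [p]
  Ben plays W at [p-C]
→ terminal payoff (0, 7).
(Ada's choice at the node after s is never reached on this path, so it doesn't affect the outcome.)

(0, 7)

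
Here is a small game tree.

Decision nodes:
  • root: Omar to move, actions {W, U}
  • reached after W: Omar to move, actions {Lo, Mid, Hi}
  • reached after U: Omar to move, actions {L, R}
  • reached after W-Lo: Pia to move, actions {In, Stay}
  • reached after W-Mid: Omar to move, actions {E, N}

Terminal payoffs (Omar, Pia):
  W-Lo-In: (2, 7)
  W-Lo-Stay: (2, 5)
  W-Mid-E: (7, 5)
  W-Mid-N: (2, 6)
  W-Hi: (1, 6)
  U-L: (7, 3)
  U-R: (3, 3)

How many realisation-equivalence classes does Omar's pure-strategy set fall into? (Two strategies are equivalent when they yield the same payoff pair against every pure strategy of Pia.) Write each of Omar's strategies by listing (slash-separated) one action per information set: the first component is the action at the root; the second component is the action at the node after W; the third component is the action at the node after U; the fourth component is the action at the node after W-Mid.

Omar has 24 pure strategies: W/Lo/L/E, W/Lo/L/N, W/Lo/R/E, W/Lo/R/N, W/Mid/L/E, W/Mid/L/N, W/Mid/R/E, W/Mid/R/N, W/Hi/L/E, W/Hi/L/N, W/Hi/R/E, W/Hi/R/N, U/Lo/L/E, U/Lo/L/N, U/Lo/R/E, U/Lo/R/N, U/Mid/L/E, U/Mid/L/N, U/Mid/R/E, U/Mid/R/N, U/Hi/L/E, U/Hi/L/N, U/Hi/R/E, U/Hi/R/N. Columns: In, Stay.
{W/Lo/L/E, W/Lo/L/N, W/Lo/R/E, W/Lo/R/N} → row (2,7) (2,5)
{W/Mid/L/E, W/Mid/R/E} → row (7,5) (7,5)
{W/Mid/L/N, W/Mid/R/N} → row (2,6) (2,6)
{W/Hi/L/E, W/Hi/L/N, W/Hi/R/E, W/Hi/R/N} → row (1,6) (1,6)
{U/Lo/L/E, U/Lo/L/N, U/Mid/L/E, U/Mid/L/N, U/Hi/L/E, U/Hi/L/N} → row (7,3) (7,3)
{U/Lo/R/E, U/Lo/R/N, U/Mid/R/E, U/Mid/R/N, U/Hi/R/E, U/Hi/R/N} → row (3,3) (3,3)
That's 6 distinct rows out of 24 strategies.

6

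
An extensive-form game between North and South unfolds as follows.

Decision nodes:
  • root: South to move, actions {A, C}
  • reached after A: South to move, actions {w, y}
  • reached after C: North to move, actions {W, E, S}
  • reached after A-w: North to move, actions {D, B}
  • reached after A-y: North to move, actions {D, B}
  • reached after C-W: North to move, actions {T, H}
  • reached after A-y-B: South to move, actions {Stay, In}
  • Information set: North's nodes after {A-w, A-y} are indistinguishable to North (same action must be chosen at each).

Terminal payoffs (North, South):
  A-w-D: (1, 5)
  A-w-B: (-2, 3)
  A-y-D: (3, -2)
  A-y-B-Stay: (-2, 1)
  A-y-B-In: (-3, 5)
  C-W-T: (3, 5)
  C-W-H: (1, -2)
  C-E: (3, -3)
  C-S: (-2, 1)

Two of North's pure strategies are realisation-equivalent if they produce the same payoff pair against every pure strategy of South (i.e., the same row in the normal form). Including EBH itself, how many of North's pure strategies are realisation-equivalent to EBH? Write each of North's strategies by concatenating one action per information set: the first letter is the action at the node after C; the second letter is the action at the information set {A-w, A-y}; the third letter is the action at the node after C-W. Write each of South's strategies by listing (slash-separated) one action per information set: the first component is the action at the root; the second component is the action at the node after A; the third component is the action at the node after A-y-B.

Row for EBH (columns A/w/Stay, A/w/In, A/y/Stay, A/y/In, C/w/Stay, C/w/In, C/y/Stay, C/y/In): (-2,3) (-2,3) (-2,1) (-3,5) (3,-3) (3,-3) (3,-3) (3,-3).
Under EBH, North's choice at the node after C-W can never be reached regardless of what South does, so varying those choices leaves every outcome unchanged.
Holding the reachable choices fixed and varying the unreachable one freely already gives 2 equivalent strategies.
No other strategy reproduces this row, so those 2 are the full class: EBT, EBH.

2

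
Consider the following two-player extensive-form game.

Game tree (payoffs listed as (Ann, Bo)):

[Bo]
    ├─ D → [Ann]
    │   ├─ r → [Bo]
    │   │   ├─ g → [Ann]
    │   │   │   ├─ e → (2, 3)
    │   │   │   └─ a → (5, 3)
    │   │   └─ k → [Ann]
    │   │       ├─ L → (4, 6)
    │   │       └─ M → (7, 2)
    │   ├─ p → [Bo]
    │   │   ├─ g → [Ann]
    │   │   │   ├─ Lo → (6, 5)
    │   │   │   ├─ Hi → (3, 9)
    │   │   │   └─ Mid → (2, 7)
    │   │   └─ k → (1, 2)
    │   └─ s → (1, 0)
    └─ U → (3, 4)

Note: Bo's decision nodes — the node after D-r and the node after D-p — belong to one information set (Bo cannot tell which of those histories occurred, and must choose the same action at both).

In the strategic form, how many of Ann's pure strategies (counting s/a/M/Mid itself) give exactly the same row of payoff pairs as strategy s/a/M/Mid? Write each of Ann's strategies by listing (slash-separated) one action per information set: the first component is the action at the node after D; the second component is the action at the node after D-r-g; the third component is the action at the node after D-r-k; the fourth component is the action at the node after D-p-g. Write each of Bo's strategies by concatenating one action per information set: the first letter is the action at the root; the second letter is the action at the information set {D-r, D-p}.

Row for s/a/M/Mid (columns Dg, Dk, Ug, Uk): (1,0) (1,0) (3,4) (3,4).
Under s/a/M/Mid, Ann's choice at the node after D-r-g and at the node after D-r-k and at the node after D-p-g can never be reached regardless of what Bo does, so varying those choices leaves every outcome unchanged.
Holding the reachable choices fixed and varying the unreachable ones freely already gives 2 × 2 × 3 = 12 equivalent strategies.
No other strategy reproduces this row, so those 12 are the full class: s/e/L/Lo, s/e/L/Hi, s/e/L/Mid, s/e/M/Lo, s/e/M/Hi, s/e/M/Mid, s/a/L/Lo, s/a/L/Hi, s/a/L/Mid, s/a/M/Lo, s/a/M/Hi, s/a/M/Mid.

12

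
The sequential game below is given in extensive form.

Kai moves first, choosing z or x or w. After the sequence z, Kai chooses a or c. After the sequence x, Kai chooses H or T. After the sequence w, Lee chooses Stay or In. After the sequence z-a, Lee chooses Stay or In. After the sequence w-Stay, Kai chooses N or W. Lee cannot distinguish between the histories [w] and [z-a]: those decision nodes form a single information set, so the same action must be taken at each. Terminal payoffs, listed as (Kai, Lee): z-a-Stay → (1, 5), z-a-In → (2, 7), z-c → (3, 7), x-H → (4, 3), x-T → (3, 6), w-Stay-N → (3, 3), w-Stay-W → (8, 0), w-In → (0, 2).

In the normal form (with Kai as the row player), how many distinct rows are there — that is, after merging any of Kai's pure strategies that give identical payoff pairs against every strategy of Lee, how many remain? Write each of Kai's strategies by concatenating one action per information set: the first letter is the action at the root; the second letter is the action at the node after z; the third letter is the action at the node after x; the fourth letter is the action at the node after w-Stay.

6

Kai has 24 pure strategies: zaHN, zaHW, zaTN, zaTW, zcHN, zcHW, zcTN, zcTW, xaHN, xaHW, xaTN, xaTW, xcHN, xcHW, xcTN, xcTW, waHN, waHW, waTN, waTW, wcHN, wcHW, wcTN, wcTW. Columns: Stay, In.
{zaHN, zaHW, zaTN, zaTW} → row (1,5) (2,7)
{zcHN, zcHW, zcTN, zcTW} → row (3,7) (3,7)
{xaHN, xaHW, xcHN, xcHW} → row (4,3) (4,3)
{xaTN, xaTW, xcTN, xcTW} → row (3,6) (3,6)
{waHN, waTN, wcHN, wcTN} → row (3,3) (0,2)
{waHW, waTW, wcHW, wcTW} → row (8,0) (0,2)
That's 6 distinct rows out of 24 strategies.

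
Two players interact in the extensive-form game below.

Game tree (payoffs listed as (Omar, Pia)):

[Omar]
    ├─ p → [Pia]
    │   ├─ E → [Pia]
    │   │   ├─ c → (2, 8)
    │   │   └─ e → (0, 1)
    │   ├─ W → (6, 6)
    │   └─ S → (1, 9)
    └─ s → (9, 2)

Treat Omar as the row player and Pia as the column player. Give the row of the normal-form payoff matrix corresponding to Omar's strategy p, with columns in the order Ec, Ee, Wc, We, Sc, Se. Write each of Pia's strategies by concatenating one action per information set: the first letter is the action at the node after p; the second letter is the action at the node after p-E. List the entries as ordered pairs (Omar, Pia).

(2,8) (0,1) (6,6) (6,6) (1,9) (1,9)

vs Ec: Omar plays p → Pia plays E at [p] → Pia plays c at [p-E] → (2, 8)
vs Ee: Omar plays p → Pia plays E at [p] → Pia plays e at [p-E] → (0, 1)
vs Wc: Omar plays p → Pia plays W at [p] → (6, 6)
vs We: Omar plays p → Pia plays W at [p] → (6, 6)
vs Sc: Omar plays p → Pia plays S at [p] → (1, 9)
vs Se: Omar plays p → Pia plays S at [p] → (1, 9)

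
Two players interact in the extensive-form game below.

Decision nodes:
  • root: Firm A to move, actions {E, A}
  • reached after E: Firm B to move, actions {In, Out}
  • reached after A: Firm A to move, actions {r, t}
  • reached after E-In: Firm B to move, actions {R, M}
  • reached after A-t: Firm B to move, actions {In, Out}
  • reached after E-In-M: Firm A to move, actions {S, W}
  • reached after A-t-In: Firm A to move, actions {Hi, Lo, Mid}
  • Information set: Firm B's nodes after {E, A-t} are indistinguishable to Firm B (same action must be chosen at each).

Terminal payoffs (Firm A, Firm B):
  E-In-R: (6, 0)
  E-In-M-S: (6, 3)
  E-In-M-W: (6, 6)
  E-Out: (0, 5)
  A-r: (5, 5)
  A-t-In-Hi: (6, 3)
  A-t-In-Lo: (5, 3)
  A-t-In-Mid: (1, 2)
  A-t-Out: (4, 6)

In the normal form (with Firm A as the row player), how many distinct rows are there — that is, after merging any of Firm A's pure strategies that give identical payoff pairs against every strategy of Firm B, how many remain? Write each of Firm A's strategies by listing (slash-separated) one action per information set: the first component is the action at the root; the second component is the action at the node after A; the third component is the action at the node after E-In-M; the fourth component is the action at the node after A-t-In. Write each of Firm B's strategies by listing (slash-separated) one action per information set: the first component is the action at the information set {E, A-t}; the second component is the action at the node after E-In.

Firm A has 24 pure strategies: E/r/S/Hi, E/r/S/Lo, E/r/S/Mid, E/r/W/Hi, E/r/W/Lo, E/r/W/Mid, E/t/S/Hi, E/t/S/Lo, E/t/S/Mid, E/t/W/Hi, E/t/W/Lo, E/t/W/Mid, A/r/S/Hi, A/r/S/Lo, A/r/S/Mid, A/r/W/Hi, A/r/W/Lo, A/r/W/Mid, A/t/S/Hi, A/t/S/Lo, A/t/S/Mid, A/t/W/Hi, A/t/W/Lo, A/t/W/Mid. Columns: In/R, In/M, Out/R, Out/M.
{E/r/S/Hi, E/r/S/Lo, E/r/S/Mid, E/t/S/Hi, E/t/S/Lo, E/t/S/Mid} → row (6,0) (6,3) (0,5) (0,5)
{E/r/W/Hi, E/r/W/Lo, E/r/W/Mid, E/t/W/Hi, E/t/W/Lo, E/t/W/Mid} → row (6,0) (6,6) (0,5) (0,5)
{A/r/S/Hi, A/r/S/Lo, A/r/S/Mid, A/r/W/Hi, A/r/W/Lo, A/r/W/Mid} → row (5,5) (5,5) (5,5) (5,5)
{A/t/S/Hi, A/t/W/Hi} → row (6,3) (6,3) (4,6) (4,6)
{A/t/S/Lo, A/t/W/Lo} → row (5,3) (5,3) (4,6) (4,6)
{A/t/S/Mid, A/t/W/Mid} → row (1,2) (1,2) (4,6) (4,6)
That's 6 distinct rows out of 24 strategies.

6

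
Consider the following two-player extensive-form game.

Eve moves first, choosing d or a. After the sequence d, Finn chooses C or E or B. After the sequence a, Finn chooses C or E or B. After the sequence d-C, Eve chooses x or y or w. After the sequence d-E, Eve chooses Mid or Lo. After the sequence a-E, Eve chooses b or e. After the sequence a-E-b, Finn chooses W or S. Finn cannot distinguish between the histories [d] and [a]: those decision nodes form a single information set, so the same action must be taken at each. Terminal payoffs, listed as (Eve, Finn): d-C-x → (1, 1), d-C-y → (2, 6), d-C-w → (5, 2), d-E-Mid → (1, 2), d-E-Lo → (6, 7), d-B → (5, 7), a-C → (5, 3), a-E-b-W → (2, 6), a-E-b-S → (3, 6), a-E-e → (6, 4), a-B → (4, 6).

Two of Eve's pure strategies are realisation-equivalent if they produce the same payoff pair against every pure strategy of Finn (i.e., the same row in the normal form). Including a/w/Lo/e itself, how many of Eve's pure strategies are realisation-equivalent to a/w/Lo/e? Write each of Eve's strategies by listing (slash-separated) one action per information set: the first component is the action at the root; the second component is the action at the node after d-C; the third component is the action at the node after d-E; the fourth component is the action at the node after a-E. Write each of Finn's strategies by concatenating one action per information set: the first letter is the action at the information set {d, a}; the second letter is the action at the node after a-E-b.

Row for a/w/Lo/e (columns CW, CS, EW, ES, BW, BS): (5,3) (5,3) (6,4) (6,4) (4,6) (4,6).
Under a/w/Lo/e, Eve's choice at the node after d-C and at the node after d-E can never be reached regardless of what Finn does, so varying those choices leaves every outcome unchanged.
Holding the reachable choices fixed and varying the unreachable ones freely already gives 3 × 2 = 6 equivalent strategies.
No other strategy reproduces this row, so those 6 are the full class: a/x/Mid/e, a/x/Lo/e, a/y/Mid/e, a/y/Lo/e, a/w/Mid/e, a/w/Lo/e.

6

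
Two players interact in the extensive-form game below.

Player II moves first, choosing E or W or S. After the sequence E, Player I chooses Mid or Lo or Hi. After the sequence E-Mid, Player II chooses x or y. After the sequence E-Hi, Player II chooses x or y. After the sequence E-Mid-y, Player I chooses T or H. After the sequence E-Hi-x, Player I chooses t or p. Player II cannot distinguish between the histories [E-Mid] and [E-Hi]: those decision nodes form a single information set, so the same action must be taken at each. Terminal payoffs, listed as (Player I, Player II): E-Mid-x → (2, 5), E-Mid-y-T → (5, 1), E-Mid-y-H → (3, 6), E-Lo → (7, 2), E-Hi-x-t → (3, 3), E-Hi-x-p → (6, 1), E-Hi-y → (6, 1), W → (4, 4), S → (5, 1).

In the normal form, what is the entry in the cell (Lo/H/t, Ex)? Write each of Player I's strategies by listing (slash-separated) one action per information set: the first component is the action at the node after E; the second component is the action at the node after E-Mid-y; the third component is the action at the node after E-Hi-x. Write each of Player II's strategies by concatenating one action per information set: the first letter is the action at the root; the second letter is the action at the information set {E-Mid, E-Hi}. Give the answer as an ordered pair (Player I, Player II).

(7, 2)

Trace the play path from the root:
  Player II plays E
  Player I plays Lo at [E]
→ terminal payoff (7, 2).
(Player I's choice at the node after E-Mid-y is never reached on this path, so it doesn't affect the outcome.)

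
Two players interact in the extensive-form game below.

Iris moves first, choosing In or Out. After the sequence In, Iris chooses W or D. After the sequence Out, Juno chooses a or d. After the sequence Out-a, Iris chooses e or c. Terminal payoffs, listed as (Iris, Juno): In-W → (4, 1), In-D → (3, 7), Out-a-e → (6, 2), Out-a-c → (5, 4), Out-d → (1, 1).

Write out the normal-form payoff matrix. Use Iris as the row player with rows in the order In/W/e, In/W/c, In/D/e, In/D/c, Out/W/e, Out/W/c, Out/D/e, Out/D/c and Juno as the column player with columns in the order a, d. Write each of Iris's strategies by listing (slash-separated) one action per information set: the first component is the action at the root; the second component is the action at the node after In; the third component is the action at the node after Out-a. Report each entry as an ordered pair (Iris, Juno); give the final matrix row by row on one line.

Row In/W/e: a→(4,1), d→(4,1)
Row In/W/c: a→(4,1), d→(4,1)
Row In/D/e: a→(3,7), d→(3,7)
Row In/D/c: a→(3,7), d→(3,7)
Row Out/W/e: a→(6,2), d→(1,1)
Row Out/W/c: a→(5,4), d→(1,1)
Row Out/D/e: a→(6,2), d→(1,1)
Row Out/D/c: a→(5,4), d→(1,1)

In/W/e: (4,1) (4,1) | In/W/c: (4,1) (4,1) | In/D/e: (3,7) (3,7) | In/D/c: (3,7) (3,7) | Out/W/e: (6,2) (1,1) | Out/W/c: (5,4) (1,1) | Out/D/e: (6,2) (1,1) | Out/D/c: (5,4) (1,1)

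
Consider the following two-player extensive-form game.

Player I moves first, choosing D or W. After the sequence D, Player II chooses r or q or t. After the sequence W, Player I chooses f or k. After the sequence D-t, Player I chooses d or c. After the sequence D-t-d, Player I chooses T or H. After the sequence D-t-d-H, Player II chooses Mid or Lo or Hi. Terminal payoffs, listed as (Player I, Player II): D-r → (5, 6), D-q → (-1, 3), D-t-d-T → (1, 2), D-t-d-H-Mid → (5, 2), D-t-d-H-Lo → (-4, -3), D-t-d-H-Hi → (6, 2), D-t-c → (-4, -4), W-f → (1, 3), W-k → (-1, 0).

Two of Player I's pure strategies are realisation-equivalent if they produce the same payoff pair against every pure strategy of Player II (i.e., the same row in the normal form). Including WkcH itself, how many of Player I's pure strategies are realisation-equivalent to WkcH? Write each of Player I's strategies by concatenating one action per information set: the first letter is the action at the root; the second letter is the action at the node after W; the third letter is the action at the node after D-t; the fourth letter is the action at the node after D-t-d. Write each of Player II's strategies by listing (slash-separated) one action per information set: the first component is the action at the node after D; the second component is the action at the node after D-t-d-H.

4

Row for WkcH (columns r/Mid, r/Lo, r/Hi, q/Mid, q/Lo, q/Hi, t/Mid, t/Lo, t/Hi): (-1,0) (-1,0) (-1,0) (-1,0) (-1,0) (-1,0) (-1,0) (-1,0) (-1,0).
Under WkcH, Player I's choice at the node after D-t and at the node after D-t-d can never be reached regardless of what Player II does, so varying those choices leaves every outcome unchanged.
Holding the reachable choices fixed and varying the unreachable ones freely already gives 2 × 2 = 4 equivalent strategies.
No other strategy reproduces this row, so those 4 are the full class: WkdT, WkdH, WkcT, WkcH.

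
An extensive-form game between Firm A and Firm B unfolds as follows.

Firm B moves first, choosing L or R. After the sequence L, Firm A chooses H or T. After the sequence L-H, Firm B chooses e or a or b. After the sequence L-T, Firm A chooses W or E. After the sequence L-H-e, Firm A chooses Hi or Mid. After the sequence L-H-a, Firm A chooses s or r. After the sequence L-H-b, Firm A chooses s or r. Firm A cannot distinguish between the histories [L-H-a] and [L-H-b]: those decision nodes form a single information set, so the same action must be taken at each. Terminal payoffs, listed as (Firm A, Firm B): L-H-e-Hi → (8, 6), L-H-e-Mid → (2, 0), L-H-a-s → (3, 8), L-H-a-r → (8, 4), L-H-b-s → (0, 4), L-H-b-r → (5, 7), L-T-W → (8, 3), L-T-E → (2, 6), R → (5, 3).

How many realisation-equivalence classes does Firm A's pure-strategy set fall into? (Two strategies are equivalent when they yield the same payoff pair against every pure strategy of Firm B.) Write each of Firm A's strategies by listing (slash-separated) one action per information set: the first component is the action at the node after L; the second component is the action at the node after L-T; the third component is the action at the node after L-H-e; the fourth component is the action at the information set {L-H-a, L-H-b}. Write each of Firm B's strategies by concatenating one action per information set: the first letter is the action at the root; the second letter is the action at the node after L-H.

Firm A has 16 pure strategies: H/W/Hi/s, H/W/Hi/r, H/W/Mid/s, H/W/Mid/r, H/E/Hi/s, H/E/Hi/r, H/E/Mid/s, H/E/Mid/r, T/W/Hi/s, T/W/Hi/r, T/W/Mid/s, T/W/Mid/r, T/E/Hi/s, T/E/Hi/r, T/E/Mid/s, T/E/Mid/r. Columns: Le, La, Lb, Re, Ra, Rb.
{H/W/Hi/s, H/E/Hi/s} → row (8,6) (3,8) (0,4) (5,3) (5,3) (5,3)
{H/W/Hi/r, H/E/Hi/r} → row (8,6) (8,4) (5,7) (5,3) (5,3) (5,3)
{H/W/Mid/s, H/E/Mid/s} → row (2,0) (3,8) (0,4) (5,3) (5,3) (5,3)
{H/W/Mid/r, H/E/Mid/r} → row (2,0) (8,4) (5,7) (5,3) (5,3) (5,3)
{T/W/Hi/s, T/W/Hi/r, T/W/Mid/s, T/W/Mid/r} → row (8,3) (8,3) (8,3) (5,3) (5,3) (5,3)
{T/E/Hi/s, T/E/Hi/r, T/E/Mid/s, T/E/Mid/r} → row (2,6) (2,6) (2,6) (5,3) (5,3) (5,3)
That's 6 distinct rows out of 16 strategies.

6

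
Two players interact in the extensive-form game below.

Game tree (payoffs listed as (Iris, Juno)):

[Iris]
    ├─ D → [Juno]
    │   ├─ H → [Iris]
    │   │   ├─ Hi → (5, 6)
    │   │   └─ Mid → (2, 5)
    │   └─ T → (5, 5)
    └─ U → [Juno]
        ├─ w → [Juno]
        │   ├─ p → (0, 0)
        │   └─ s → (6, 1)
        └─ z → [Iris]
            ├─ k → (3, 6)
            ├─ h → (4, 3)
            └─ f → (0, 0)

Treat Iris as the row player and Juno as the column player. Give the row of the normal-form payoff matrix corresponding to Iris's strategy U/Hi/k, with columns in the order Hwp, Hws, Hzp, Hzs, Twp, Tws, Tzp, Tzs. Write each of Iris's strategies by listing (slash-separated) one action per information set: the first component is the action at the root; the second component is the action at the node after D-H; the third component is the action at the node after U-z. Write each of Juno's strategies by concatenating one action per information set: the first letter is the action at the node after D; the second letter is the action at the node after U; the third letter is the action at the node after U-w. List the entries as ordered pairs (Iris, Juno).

vs Hwp: Iris plays U → Juno plays w at [U] → Juno plays p at [U-w] → (0, 0)
vs Hws: Iris plays U → Juno plays w at [U] → Juno plays s at [U-w] → (6, 1)
vs Hzp: Iris plays U → Juno plays z at [U] → Iris plays k at [U-z] → (3, 6)
vs Hzs: Iris plays U → Juno plays z at [U] → Iris plays k at [U-z] → (3, 6)
vs Twp: Iris plays U → Juno plays w at [U] → Juno plays p at [U-w] → (0, 0)
vs Tws: Iris plays U → Juno plays w at [U] → Juno plays s at [U-w] → (6, 1)
vs Tzp: Iris plays U → Juno plays z at [U] → Iris plays k at [U-z] → (3, 6)
vs Tzs: Iris plays U → Juno plays z at [U] → Iris plays k at [U-z] → (3, 6)

(0,0) (6,1) (3,6) (3,6) (0,0) (6,1) (3,6) (3,6)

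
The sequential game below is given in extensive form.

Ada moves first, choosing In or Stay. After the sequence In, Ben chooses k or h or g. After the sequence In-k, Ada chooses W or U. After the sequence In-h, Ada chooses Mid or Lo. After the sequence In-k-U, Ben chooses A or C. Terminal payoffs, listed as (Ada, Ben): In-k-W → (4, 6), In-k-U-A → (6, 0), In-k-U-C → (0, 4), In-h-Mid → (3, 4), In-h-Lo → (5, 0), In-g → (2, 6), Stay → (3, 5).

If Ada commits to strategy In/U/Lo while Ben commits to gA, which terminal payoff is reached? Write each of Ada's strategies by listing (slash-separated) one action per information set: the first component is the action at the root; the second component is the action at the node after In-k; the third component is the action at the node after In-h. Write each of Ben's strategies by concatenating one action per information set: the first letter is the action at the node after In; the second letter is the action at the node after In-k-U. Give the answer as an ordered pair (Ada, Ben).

(2, 6)

Trace the play path from the root:
  Ada plays In
  Ben plays g at [In]
→ terminal payoff (2, 6).
(Ada's choice at the node after In-k is never reached on this path, so it doesn't affect the outcome.)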